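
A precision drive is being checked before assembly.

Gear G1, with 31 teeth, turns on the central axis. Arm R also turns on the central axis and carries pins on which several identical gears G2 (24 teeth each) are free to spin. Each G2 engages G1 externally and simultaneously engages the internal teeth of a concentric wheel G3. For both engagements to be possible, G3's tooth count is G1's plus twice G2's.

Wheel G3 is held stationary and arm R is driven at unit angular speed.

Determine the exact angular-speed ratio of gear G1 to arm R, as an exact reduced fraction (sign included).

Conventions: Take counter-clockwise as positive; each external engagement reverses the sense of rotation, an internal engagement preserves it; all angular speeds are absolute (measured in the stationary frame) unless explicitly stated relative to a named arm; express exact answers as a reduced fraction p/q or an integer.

110/31

recognized (axles ride arm R): planetary set, 31/24/79 teeth
ring teeth: 31 + 2·24 = 79
31(ω_sun−ω_arm) = −79(ω_ring−ω_arm),  ω_ring = 0, ω_arm = 1
ω_sun = 1 − (79/31)(0−1) = 110/31
ω_out/ω_in = 110/31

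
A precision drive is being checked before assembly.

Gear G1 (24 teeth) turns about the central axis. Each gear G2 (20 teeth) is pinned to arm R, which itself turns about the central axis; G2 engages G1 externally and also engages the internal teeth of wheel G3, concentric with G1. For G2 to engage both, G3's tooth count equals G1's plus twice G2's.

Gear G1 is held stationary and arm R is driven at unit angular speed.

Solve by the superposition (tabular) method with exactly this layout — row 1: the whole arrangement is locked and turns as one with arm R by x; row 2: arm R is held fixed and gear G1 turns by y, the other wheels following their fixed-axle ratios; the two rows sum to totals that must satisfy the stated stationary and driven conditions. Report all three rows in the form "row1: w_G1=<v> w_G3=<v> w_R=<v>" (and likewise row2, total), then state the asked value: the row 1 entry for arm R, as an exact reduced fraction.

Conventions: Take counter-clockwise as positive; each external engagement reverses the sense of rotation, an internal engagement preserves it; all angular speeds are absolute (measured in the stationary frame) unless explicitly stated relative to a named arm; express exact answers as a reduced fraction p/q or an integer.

row1: w_G1=1 w_G3=1 w_R=1
row2: w_G1=-1 w_G3=3/8 w_R=0
total: w_G1=0 w_G3=11/8 w_R=1
asked value: 1

topology: planetary set — G1 24T / G2 20T / G3 64T, arm = carrier (Willis)
row 1 (train locked, turned with arm): all members turn x
row 2 (arm held, sun turns y): ω_ring = −(24/64)·y, ω_arm = 0
boundary: total ω_sun = x + y = 0 and total ω_arm = x = 1  ⇒  y = -1, x = 1
row 2 ring = −(24/64)·(-1) = 3/8
totals (row 1 + row 2): sun 1 + (-1) = 0, ring 1 + 3/8 = 11/8, arm 1 + 0 = 1
asked cell (row1, arm) = 1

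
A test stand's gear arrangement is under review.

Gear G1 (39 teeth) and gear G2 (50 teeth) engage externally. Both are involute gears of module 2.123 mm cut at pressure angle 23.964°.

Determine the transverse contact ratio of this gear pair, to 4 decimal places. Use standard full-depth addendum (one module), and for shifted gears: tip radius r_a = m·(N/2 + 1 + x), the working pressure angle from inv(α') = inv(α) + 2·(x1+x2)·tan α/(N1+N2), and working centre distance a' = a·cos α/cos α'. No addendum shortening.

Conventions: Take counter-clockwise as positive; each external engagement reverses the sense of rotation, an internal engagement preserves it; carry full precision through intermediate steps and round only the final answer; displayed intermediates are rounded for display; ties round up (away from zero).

1.5589

class = single-mesh tooth geometry [involute pair 39T × 50T, m = 2.123]
base radii: r_b1 = 37.829984, r_b2 = 48.499979
tip radii: r_a1 = 43.521500, r_a2 = 55.198000
no profile shift: α' = α, a' = a
action lengths: √(r_a1²−r_b1²) = 21.517743, √(r_a2²−r_b2²) = 26.354719
base pitch p_b = π·m·cos α = 6.094687
CR = (21.517743 + 26.354719 − 94.473500·sin 23.96400°)/6.094687 = 1.558876
contact ratio ≈ 1.5589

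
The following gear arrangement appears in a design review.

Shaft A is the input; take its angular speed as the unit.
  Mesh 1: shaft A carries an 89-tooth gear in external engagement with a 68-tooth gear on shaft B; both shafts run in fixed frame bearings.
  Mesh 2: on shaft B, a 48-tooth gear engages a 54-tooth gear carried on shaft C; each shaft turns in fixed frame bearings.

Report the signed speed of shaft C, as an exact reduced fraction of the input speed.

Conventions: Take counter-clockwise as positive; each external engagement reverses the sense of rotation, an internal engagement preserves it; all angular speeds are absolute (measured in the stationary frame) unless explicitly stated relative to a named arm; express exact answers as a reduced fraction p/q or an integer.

178/153

2-mesh fixed-axis compound train (all bearings frame-fixed)
mesh 1 [89T→68T]: |ω|/ω_in = 1×89/68 = 89/68, sense flips to −
mesh 2 [48T→54T]: |ω|/ω_in = (89/68)×48/54 = 178/153, sense flips to +
signed output speed (× input speed) = 178/153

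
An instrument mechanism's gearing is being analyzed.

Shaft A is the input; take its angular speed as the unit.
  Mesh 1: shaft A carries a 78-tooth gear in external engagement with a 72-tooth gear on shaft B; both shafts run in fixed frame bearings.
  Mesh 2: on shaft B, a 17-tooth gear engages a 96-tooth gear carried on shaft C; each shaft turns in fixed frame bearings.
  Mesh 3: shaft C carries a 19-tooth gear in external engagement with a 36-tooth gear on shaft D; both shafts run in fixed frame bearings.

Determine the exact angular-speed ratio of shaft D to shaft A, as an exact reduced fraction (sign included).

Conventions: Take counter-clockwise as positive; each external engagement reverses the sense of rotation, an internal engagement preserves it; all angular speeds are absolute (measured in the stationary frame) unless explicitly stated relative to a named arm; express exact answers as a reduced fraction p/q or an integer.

class = fixed-axis compound train [3 meshes; 3 ratios multiply, 3 sense flips]
mesh 1 [78T→72T]: running ratio 13/12, sense −
mesh 2 [17T→96T]: running ratio 221/1152, sense +
mesh 3 [19T→36T]: running ratio 4199/41472, sense −
ω_out/ω_in = -4199/41472

-4199/41472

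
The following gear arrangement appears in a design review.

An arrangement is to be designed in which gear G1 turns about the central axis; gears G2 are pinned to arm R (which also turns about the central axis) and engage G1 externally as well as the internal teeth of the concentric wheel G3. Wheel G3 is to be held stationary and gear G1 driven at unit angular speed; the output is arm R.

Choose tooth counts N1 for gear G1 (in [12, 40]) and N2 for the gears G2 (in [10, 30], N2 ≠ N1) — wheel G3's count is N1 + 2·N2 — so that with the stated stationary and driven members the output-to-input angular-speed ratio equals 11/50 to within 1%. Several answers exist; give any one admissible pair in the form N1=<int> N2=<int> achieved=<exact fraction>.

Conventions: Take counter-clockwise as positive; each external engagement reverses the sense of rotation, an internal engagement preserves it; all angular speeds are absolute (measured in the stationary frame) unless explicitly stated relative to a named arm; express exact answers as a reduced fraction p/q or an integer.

N1=22 N2=28 achieved=11/50

design class (target 11/50): planetary set
Willis with ω_ring = 0: ω_arm/ω_sun = N1/(N1+N3); set equal to 11/50  ⇒  N3/N1 = 1/(11/50) − 1 = 39/11
N3 = N1 + 2·N2  ⇒  N2/N1 = (N3/N1 − 1)/2 = (39/11 − 1)/2 = 14/11
smallest multiple with N1 ≥ 12 and N2 ≥ 10: k = 2  ⇒  N1 = 2·11 = 22, N2 = 2·14 = 28 (N1 ≤ 40, N2 ≤ 30, N2 ≠ N1 ✓), N3 = 22 + 2·28 = 78
check: N1/(N1+N3) with N1 = 22, N3 = 78 gives 11/50; |achieved − target| = 0 ≤ 11/5000 ✓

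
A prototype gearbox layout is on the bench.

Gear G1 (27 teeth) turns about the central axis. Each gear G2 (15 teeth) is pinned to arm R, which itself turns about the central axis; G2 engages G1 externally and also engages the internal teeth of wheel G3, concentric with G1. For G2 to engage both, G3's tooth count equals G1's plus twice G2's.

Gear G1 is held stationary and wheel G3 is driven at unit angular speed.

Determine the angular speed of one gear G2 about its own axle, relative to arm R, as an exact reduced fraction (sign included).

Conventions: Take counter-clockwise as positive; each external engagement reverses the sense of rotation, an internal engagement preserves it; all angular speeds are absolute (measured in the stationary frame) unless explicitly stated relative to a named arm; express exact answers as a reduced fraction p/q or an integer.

topology: planetary set — G1 27T / G2 15T / G3 57T, arm = carrier (Willis)
ring teeth: 27 + 2·15 = 57
27(ω_sun−ω_arm) = −57(ω_ring−ω_arm),  ω_sun = 0, ω_ring = 1
27(0−ω_arm) = −57(1−ω_arm)  ⇒  84·ω_arm = 57  ⇒  ω_arm = 19/28
sun–planet mesh: 27·(0−19/28) = −15·(ω_p−ω_arm)  ⇒  ω_p−ω_arm = 171/140
exact speed ratio = 171/140

171/140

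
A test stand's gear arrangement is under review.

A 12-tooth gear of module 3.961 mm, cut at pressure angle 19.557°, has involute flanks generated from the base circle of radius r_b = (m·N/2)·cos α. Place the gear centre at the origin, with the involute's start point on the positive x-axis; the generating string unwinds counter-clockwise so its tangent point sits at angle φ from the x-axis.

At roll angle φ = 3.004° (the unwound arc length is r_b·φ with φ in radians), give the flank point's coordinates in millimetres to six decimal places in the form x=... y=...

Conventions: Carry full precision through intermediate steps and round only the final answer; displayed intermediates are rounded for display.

recognized (one wheel, involute flank): single-mesh tooth geometry, m = 3.961, N = 12
pitch radius r_p = m·N/2 = 3.961·12/2 = 23.766000
base radius r_b = r_p·cos α = 23.766000·cos 19.557° = 22.394914
roll angle φ = 3.004° = 0.05242969 rad
x = r_b·(cos φ + φ·sin φ) = 22.425674
y = r_b·(sin φ − φ·cos φ) = 0.001076

x=22.425674 y=0.001076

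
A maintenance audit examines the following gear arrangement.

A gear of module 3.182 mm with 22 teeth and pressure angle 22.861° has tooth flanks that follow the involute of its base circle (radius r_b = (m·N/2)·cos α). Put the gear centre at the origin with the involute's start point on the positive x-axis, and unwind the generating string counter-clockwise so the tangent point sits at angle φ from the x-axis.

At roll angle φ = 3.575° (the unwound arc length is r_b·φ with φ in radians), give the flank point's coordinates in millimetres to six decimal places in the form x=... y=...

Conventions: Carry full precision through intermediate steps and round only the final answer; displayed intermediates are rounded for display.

x=32.315317 y=0.002611

single-mesh involute tooth geometry (22T wheel at module 3.182)
pitch radius r_p = m·N/2 = 3.182·22/2 = 35.002000
base radius r_b = r_p·cos α = 35.002000·cos 22.861° = 32.252595
roll angle φ = 3.575° = 0.06239552 rad
x = r_b·(cos φ + φ·sin φ) = 32.315317
y = r_b·(sin φ − φ·cos φ) = 0.002611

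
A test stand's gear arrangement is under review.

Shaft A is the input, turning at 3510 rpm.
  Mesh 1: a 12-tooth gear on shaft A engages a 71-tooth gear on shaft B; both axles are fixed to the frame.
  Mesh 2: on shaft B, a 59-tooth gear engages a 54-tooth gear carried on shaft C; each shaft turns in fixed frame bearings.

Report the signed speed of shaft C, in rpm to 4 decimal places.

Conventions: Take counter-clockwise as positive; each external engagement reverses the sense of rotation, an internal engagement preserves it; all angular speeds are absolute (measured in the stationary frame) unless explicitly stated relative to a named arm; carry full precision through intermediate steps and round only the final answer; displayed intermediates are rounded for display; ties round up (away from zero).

topology: fixed-axis compound train — 2 meshes, A→C
mesh 1 [12T→71T]: ω = 3510.0000×12/71 = 593.2394 rpm, sense flips to −
mesh 2 [59T→54T]: ω = 593.2394×59/54 = 648.1690 rpm, sense flips to +
signed output speed = +648.1690 rpm

+648.1690 rpm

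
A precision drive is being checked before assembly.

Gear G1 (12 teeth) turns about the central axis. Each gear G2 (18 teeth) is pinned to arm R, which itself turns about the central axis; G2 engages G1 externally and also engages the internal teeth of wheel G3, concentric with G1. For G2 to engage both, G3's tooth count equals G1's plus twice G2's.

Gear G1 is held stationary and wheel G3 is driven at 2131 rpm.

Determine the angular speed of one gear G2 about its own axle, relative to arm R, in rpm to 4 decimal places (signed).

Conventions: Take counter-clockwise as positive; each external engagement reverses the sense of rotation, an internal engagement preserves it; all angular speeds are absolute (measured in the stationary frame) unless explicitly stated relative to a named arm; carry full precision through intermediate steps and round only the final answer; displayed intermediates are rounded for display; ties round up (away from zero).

+1136.5333 rpm

planetary set (12T centre, 18T on arm, 48T internal) — Willis relation
normalise by the input: solve with ω_ring = 1, then scale by 2131 rpm
ring teeth: 12 + 2·18 = 48
12(ω_sun−ω_arm) = −48(ω_ring−ω_arm),  ω_sun = 0, ω_ring = 1
12(0−ω_arm) = −48(1−ω_arm)  ⇒  60·ω_arm = 48  ⇒  ω_arm = 4/5
sun–planet mesh: 12·(0−4/5) = −18·(ω_p−ω_arm)  ⇒  ω_p−ω_arm = 8/15
scale: ω_p−ω_arm = 8/15 × 2131 rpm = +1136.5333 rpm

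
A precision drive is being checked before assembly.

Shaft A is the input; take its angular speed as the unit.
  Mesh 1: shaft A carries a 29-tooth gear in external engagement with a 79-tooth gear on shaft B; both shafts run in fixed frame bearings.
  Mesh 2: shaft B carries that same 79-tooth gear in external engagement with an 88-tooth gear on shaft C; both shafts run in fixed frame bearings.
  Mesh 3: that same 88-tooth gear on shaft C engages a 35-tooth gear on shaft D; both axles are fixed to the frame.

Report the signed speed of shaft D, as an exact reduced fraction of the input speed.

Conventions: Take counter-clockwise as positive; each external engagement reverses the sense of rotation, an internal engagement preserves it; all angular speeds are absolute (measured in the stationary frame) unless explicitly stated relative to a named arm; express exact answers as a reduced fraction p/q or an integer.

3-mesh fixed-axis compound train (all bearings frame-fixed)
mesh 1 [29T→79T]: |ω|/ω_in = 1×29/79 = 29/79, sense flips to −
mesh 2 [79T→88T]: |ω|/ω_in = (29/79)×79/88 = 29/88, sense flips to +
mesh 3 [88T→35T]: |ω|/ω_in = (29/88)×88/35 = 29/35, sense flips to −
signed output speed (× input speed) = -29/35

-29/35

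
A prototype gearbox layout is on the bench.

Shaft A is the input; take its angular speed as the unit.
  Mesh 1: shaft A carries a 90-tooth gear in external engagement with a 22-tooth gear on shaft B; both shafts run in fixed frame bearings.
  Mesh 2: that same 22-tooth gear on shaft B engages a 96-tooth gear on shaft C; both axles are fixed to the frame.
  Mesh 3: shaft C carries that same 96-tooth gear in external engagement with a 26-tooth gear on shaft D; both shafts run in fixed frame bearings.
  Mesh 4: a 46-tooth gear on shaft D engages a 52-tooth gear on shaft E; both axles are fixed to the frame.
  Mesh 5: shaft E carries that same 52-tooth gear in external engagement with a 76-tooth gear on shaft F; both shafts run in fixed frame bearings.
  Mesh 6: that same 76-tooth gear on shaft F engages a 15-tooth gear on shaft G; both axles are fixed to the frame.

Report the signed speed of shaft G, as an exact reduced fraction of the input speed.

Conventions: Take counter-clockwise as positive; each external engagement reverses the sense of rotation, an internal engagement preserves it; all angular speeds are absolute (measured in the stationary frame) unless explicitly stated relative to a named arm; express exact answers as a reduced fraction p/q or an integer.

6-mesh fixed-axis compound train (all bearings frame-fixed)
mesh 1 [90T→22T]: |ω|/ω_in = 1×90/22 = 45/11, sense flips to −
mesh 2 [22T→96T]: |ω|/ω_in = (45/11)×22/96 = 15/16, sense flips to +
mesh 3 [96T→26T]: |ω|/ω_in = (15/16)×96/26 = 45/13, sense flips to −
mesh 4 [46T→52T]: |ω|/ω_in = (45/13)×46/52 = 1035/338, sense flips to +
mesh 5 [52T→76T]: |ω|/ω_in = (1035/338)×52/76 = 1035/494, sense flips to −
mesh 6 [76T→15T]: |ω|/ω_in = (1035/494)×76/15 = 138/13, sense flips to +
signed output speed (× input speed) = 138/13

138/13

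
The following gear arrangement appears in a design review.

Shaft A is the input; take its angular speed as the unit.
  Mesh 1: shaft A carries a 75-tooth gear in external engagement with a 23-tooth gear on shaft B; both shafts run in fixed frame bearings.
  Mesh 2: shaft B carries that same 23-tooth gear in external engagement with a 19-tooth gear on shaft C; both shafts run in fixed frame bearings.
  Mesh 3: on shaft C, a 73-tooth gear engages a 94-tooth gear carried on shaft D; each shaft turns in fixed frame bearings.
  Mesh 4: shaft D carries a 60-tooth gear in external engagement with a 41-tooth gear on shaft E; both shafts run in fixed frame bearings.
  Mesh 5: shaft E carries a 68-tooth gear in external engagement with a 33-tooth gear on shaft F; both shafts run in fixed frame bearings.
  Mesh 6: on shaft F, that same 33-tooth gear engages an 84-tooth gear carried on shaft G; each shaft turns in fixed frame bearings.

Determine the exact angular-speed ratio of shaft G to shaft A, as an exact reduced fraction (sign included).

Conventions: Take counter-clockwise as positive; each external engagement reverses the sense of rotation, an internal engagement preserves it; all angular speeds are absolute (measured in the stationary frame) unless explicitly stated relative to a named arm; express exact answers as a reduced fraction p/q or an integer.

930750/256291

class = fixed-axis compound train [6 meshes; 6 ratios multiply, 6 sense flips]
mesh 1 [75T→23T]: running ratio 75/23, sense −
mesh 2 [23T→19T]: running ratio 75/19, sense +
mesh 3 [73T→94T]: running ratio 5475/1786, sense −
mesh 4 [60T→41T]: running ratio 164250/36613, sense +
mesh 5 [68T→33T]: running ratio 3723000/402743, sense −
mesh 6 [33T→84T]: running ratio 930750/256291, sense +
ω_out/ω_in = 930750/256291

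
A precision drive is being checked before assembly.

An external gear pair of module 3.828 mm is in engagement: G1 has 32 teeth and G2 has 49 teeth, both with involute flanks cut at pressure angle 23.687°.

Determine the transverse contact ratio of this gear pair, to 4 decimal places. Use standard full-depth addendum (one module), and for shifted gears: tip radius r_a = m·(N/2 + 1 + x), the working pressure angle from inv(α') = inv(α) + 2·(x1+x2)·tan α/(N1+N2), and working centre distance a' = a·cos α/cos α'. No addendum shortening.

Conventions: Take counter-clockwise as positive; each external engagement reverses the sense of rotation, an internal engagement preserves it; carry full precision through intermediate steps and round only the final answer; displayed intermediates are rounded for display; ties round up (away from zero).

single-mesh involute tooth geometry (32T engaging 49T at module 3.828)
base radii: r_b1 = 56.088087, r_b2 = 85.884883
tip radii: r_a1 = 65.076000, r_a2 = 97.614000
no profile shift: α' = α, a' = a
action lengths: √(r_a1²−r_b1²) = 33.000186, √(r_a2²−r_b2²) = 46.392670
base pitch p_b = π·m·cos α = 11.012870
CR = (33.000186 + 46.392670 − 155.034000·sin 23.68700°)/11.012870 = 1.553591
contact ratio ≈ 1.5536

1.5536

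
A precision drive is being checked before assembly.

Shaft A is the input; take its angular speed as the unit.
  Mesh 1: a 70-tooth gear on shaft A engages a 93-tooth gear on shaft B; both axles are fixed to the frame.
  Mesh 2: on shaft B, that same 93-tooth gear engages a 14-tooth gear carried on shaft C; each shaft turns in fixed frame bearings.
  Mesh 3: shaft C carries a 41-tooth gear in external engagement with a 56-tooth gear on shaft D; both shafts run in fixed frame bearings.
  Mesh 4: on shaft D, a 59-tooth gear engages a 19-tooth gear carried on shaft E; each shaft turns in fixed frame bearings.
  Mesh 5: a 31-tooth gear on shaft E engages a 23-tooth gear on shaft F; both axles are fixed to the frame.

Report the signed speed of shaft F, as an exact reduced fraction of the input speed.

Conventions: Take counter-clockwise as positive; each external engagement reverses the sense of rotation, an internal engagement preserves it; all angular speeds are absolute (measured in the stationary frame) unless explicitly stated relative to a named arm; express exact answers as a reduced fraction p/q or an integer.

-374945/24472

5-mesh fixed-axis compound train (all bearings frame-fixed)
mesh 1 [70T→93T]: |ω|/ω_in = 1×70/93 = 70/93, sense flips to −
mesh 2 [93T→14T]: |ω|/ω_in = (70/93)×93/14 = 5, sense flips to +
mesh 3 [41T→56T]: |ω|/ω_in = 5×41/56 = 205/56, sense flips to −
mesh 4 [59T→19T]: |ω|/ω_in = (205/56)×59/19 = 12095/1064, sense flips to +
mesh 5 [31T→23T]: |ω|/ω_in = (12095/1064)×31/23 = 374945/24472, sense flips to −
signed output speed (× input speed) = -374945/24472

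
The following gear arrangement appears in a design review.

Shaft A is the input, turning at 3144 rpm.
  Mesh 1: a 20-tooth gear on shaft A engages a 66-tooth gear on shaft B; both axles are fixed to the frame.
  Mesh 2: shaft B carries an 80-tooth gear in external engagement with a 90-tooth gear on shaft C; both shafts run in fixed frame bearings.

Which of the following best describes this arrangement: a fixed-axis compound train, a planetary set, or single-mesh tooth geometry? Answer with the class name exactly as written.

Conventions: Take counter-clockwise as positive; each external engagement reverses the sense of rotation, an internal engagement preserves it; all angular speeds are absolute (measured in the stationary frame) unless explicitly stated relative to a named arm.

class = fixed-axis compound train [2 meshes; 2 ratios multiply, 2 sense flips]
classification: fixed-axis compound train

fixed-axis compound train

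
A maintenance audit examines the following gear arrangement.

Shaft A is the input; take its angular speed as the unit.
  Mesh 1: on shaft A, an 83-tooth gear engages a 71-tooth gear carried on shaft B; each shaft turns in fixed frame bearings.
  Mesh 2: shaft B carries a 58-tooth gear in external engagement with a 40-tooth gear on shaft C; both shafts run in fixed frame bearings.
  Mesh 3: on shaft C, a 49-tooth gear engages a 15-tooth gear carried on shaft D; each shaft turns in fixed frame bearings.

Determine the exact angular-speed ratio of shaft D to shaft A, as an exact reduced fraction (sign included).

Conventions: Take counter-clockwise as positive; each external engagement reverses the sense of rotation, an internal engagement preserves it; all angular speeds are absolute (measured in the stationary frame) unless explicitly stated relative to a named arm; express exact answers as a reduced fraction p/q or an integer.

-117943/21300

class = fixed-axis compound train [3 meshes; 3 ratios multiply, 3 sense flips]
mesh 1 [83T→71T]: running ratio 83/71, sense −
mesh 2 [58T→40T]: running ratio 2407/1420, sense +
mesh 3 [49T→15T]: running ratio 117943/21300, sense −
ω_out/ω_in = -117943/21300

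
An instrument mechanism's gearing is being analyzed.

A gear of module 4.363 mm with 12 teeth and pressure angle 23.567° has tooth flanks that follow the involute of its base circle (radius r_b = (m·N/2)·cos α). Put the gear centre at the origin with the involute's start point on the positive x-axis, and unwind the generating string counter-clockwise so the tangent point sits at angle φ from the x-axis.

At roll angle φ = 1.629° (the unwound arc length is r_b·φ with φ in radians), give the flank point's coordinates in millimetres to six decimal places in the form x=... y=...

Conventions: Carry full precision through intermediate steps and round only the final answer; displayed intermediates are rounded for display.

x=24.004272 y=0.000184

topology: single-mesh involute geometry — m = 4.363, N = 12
pitch radius r_p = m·N/2 = 4.363·12/2 = 26.178000
base radius r_b = r_p·cos α = 26.178000·cos 23.567° = 23.994576
roll angle φ = 1.629° = 0.02843141 rad
x = r_b·(cos φ + φ·sin φ) = 24.004272
y = r_b·(sin φ − φ·cos φ) = 0.000184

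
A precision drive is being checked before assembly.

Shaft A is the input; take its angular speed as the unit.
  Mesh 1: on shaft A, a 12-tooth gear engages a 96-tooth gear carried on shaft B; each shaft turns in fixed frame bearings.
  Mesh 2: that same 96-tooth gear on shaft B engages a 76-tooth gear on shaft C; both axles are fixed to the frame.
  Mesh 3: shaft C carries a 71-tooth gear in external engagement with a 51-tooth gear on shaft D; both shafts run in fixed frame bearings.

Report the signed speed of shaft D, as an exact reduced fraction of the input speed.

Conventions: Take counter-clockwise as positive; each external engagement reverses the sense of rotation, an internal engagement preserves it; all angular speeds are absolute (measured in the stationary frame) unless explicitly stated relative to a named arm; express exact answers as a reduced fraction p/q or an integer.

-71/323

3-mesh fixed-axis compound train (all bearings frame-fixed)
mesh 1 [12T→96T]: |ω|/ω_in = 1×12/96 = 1/8, sense flips to −
mesh 2 [96T→76T]: |ω|/ω_in = (1/8)×96/76 = 3/19, sense flips to +
mesh 3 [71T→51T]: |ω|/ω_in = (3/19)×71/51 = 71/323, sense flips to −
signed output speed (× input speed) = -71/323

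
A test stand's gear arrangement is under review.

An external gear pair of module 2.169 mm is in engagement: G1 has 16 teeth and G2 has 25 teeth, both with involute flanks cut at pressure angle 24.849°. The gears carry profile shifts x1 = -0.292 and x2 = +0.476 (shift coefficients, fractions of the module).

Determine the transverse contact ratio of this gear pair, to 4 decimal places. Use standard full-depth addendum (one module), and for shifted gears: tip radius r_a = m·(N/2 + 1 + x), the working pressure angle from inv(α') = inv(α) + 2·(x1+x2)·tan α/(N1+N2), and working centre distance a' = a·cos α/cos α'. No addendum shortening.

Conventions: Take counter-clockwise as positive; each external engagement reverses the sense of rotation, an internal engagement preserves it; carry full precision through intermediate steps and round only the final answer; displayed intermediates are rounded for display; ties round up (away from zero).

1.3818

recognized (one external pair, fixed centres): single-mesh tooth geometry, m = 2.169, N1 = 16, N2 = 25
base radii: r_b1 = 15.745525, r_b2 = 24.602382
tip radii: r_a1 = 18.887652, r_a2 = 30.313944
inv(α') = inv(24.849°) + 2·(-0.292+0.476)·tan α/(16+25) = 0.03356285  ⇒  α' = 25.90710°
a' = a·cos α / cos α' = 44.4645·cos 24.849°/cos 25.90710° = 44.855745
action lengths: √(r_a1²−r_b1²) = 10.431771, √(r_a2²−r_b2²) = 17.710392
base pitch p_b = π·m·cos α = 6.183253
CR = (10.431771 + 17.710392 − 44.855745·sin 25.90710°)/6.183253 = 1.381813
contact ratio ≈ 1.3818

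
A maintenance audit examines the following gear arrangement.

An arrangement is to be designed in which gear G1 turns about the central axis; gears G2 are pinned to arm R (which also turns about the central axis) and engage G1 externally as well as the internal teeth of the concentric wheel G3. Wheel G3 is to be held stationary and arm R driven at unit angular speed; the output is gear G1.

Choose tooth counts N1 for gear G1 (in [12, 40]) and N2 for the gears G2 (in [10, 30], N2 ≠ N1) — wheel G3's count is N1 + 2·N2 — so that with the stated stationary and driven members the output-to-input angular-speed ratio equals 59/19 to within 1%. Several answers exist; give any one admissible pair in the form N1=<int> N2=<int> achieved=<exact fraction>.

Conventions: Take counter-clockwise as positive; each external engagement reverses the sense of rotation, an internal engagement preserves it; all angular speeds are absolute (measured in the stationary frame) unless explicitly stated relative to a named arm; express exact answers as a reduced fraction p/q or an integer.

topology: planetary set — design target 59/19, arm = carrier (Willis)
Willis with ω_ring = 0: ω_sun/ω_arm = (N1+N3)/N1; set equal to 59/19  ⇒  N3/N1 = 59/19 − 1 = 40/19
N3 = N1 + 2·N2  ⇒  N2/N1 = (N3/N1 − 1)/2 = (40/19 − 1)/2 = 21/38
smallest multiple with N1 ≥ 12 and N2 ≥ 10: k = 1  ⇒  N1 = 1·38 = 38, N2 = 1·21 = 21 (N1 ≤ 40, N2 ≤ 30, N2 ≠ N1 ✓), N3 = 38 + 2·21 = 80
check: (N1+N3)/N1 with N1 = 38, N3 = 80 gives 59/19; |achieved − target| = 0 ≤ 59/1900 ✓

N1=38 N2=21 achieved=59/19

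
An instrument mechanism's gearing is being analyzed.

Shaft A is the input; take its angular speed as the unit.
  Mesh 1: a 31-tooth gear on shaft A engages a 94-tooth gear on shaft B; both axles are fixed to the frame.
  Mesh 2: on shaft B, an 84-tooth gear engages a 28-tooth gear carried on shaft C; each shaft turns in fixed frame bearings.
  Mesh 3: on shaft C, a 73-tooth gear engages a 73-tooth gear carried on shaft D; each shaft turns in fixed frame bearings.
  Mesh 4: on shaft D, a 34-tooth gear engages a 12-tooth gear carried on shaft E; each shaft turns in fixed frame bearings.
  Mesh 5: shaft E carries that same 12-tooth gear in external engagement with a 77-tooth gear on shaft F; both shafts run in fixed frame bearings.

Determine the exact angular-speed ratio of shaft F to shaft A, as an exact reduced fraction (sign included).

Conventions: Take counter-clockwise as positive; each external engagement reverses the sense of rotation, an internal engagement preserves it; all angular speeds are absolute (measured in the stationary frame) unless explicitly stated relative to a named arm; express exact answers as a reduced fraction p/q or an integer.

-1581/3619

class = fixed-axis compound train [5 meshes; 5 ratios multiply, 5 sense flips]
mesh 1 [31T→94T]: running ratio 31/94, sense −
mesh 2 [84T→28T]: running ratio 93/94, sense +
mesh 3 [73T→73T]: running ratio 93/94, sense −
mesh 4 [34T→12T]: running ratio 527/188, sense +
mesh 5 [12T→77T]: running ratio 1581/3619, sense −
ω_out/ω_in = -1581/3619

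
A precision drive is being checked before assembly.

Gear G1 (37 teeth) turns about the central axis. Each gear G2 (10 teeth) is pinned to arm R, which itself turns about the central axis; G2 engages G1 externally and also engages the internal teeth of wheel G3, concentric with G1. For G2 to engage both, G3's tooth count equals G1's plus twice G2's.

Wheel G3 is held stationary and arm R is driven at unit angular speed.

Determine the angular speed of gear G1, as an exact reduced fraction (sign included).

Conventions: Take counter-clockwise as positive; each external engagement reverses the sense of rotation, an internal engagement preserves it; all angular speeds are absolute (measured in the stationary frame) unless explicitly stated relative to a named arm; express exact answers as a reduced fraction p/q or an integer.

94/37

planetary set (37T centre, 10T on arm, 57T internal) — Willis relation
ring teeth: 37 + 2·10 = 57
37(ω_sun−ω_arm) = −57(ω_ring−ω_arm),  ω_ring = 0, ω_arm = 1
ω_sun = 1 − (57/37)(0−1) = 94/37
exact speed ratio = 94/37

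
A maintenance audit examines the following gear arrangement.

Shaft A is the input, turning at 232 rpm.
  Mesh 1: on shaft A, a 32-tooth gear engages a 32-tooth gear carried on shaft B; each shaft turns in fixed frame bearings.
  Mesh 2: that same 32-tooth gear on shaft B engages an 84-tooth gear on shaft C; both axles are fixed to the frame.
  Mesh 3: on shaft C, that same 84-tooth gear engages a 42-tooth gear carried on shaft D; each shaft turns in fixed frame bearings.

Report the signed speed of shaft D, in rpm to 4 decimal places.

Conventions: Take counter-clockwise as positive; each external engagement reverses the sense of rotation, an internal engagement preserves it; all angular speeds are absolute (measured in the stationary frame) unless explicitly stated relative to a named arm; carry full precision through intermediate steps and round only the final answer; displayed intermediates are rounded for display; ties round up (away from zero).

-176.7619 rpm

topology: fixed-axis compound train — 3 meshes, A→D
mesh 1 [32T→32T]: ω = 232.0000×32/32 = 232.0000 rpm, sense flips to −
mesh 2 [32T→84T]: ω = 232.0000×32/84 = 88.3810 rpm, sense flips to +
mesh 3 [84T→42T]: ω = 88.3810×84/42 = 176.7619 rpm, sense flips to −
signed output speed = -176.7619 rpm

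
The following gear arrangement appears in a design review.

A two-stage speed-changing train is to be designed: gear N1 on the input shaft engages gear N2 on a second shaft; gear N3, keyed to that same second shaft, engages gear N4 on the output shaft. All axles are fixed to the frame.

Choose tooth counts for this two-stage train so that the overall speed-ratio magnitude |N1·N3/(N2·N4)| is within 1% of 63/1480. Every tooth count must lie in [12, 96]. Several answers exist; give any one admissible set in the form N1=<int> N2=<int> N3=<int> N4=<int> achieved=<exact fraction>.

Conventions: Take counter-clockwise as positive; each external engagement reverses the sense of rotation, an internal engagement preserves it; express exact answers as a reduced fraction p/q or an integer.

2-stage fixed-axis compound train for ratio 63/1480
target = 63/1480 in lowest terms: an exact hit needs N1·N3 = k·63 and N2·N4 = k·1480 for one integer k, every count in [12, 96]; additionally prefer no 1:1 stage (N1 ≠ N2, N3 ≠ N4)
k = 1…3: no 1:1-free in-range split of k·63 and k·1480 into factor pairs; take k = 4
k = 4: N1·N3 = 252 = 12·21, N2·N4 = 5920 = 74·80
achieved = 12·21/(74·80) = 63/1480; |achieved − target| = 0 ≤ 63/148000 ✓

N1=12 N2=74 N3=21 N4=80 achieved=63/1480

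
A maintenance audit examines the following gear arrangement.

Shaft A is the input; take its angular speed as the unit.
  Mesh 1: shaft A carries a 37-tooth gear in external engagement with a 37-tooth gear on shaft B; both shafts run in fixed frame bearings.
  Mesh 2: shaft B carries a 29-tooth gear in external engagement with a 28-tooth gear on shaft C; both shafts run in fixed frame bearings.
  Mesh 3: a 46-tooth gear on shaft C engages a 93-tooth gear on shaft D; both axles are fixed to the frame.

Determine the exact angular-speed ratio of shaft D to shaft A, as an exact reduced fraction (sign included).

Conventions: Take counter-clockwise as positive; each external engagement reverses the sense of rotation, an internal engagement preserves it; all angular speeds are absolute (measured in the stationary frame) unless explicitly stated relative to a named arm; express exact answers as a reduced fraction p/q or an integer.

-667/1302

class = fixed-axis compound train [3 meshes; 3 ratios multiply, 3 sense flips]
mesh 1 [37T→37T]: running ratio 1, sense −
mesh 2 [29T→28T]: running ratio 29/28, sense +
mesh 3 [46T→93T]: running ratio 667/1302, sense −
ω_out/ω_in = -667/1302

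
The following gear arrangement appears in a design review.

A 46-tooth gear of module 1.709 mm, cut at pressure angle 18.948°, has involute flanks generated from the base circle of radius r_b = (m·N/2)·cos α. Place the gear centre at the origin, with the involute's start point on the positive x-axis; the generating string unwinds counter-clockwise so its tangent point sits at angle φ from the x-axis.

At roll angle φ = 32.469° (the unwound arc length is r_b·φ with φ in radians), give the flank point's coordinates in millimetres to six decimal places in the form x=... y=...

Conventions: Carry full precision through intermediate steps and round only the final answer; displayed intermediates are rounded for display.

topology: single-mesh involute geometry — m = 1.709, N = 46
pitch radius r_p = m·N/2 = 1.709·46/2 = 39.307000
base radius r_b = r_p·cos α = 39.307000·cos 18.948° = 37.177098
roll angle φ = 32.469° = 0.56669095 rad
x = r_b·(cos φ + φ·sin φ) = 42.675822
y = r_b·(sin φ − φ·cos φ) = 2.183643

x=42.675822 y=2.183643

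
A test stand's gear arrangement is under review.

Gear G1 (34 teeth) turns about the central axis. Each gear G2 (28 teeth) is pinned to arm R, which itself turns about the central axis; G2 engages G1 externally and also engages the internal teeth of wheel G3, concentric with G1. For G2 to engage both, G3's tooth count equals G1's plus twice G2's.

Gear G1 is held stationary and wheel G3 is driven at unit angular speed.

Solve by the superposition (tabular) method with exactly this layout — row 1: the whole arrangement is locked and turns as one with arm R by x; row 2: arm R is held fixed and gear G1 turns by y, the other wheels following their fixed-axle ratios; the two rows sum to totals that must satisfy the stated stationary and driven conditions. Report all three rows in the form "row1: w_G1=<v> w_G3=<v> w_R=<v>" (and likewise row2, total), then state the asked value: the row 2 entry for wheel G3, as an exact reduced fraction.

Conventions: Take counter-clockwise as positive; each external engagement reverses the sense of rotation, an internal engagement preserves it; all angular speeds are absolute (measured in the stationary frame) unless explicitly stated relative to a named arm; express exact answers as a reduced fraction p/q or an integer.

recognized (axles ride arm R): planetary set, 34/28/90 teeth
superposition row 1 [locked train]: every member turns x
row 2 — arm fixed, fixed-axis ratios: sun y, ring −(34/90)·y, arm 0
boundary: total ω_sun = x + y = 0 and total ω_ring = x − (34/90)·y = 1  ⇒  y = -45/62, x = 45/62
row 2 ring = −(34/90)·(-45/62) = 17/62
totals (row 1 + row 2): sun 45/62 + (-45/62) = 0, ring 45/62 + 17/62 = 1, arm 45/62 + 0 = 45/62
asked cell (row2, ring) = 17/62

row1: w_G1=45/62 w_G3=45/62 w_R=45/62
row2: w_G1=-45/62 w_G3=17/62 w_R=0
total: w_G1=0 w_G3=1 w_R=45/62
asked value: 17/62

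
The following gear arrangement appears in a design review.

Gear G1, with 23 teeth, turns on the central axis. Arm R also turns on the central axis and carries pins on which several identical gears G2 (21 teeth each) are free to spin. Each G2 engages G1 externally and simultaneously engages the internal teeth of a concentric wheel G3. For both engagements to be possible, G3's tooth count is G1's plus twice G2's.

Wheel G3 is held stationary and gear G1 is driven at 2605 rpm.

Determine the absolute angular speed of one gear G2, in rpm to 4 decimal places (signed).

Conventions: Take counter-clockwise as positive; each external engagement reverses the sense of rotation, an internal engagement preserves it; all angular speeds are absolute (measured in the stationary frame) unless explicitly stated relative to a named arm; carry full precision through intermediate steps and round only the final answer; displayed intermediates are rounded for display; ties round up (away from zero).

-1426.5476 rpm

class = planetary set [G3 = 23+2·21 = 65; Willis about the carrier]
normalise by the input: solve with ω_sun = 1, then scale by 2605 rpm
ring teeth: 23 + 2·21 = 65
23(ω_sun−ω_arm) = −65(ω_ring−ω_arm),  ω_ring = 0, ω_sun = 1
23(1−ω_arm) = −65(0−ω_arm)  ⇒  88·ω_arm = 23  ⇒  ω_arm = 23/88
sun–planet mesh: 23·(1−23/88) = −21·(ω_p−ω_arm)  ⇒  ω_p−ω_arm = -1495/1848
ω_p = 23/88 − 1495/1848 = -23/42
scale: ω_p = -23/42 × 2605 rpm = -1426.5476 rpm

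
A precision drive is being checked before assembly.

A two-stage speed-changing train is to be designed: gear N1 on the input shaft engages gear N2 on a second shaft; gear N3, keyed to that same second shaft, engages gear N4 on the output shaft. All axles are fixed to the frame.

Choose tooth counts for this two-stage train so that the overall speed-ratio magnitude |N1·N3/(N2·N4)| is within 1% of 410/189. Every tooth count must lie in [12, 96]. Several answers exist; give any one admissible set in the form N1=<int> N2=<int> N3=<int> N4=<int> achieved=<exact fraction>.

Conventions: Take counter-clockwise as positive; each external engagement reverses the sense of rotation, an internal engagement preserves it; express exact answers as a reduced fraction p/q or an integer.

N1=20 N2=14 N3=41 N4=27 achieved=410/189

class = fixed-axis compound train [2-stage, 410/189 wanted]
target = 410/189 in lowest terms: an exact hit needs N1·N3 = k·410 and N2·N4 = k·189 for one integer k, every count in [12, 96]; additionally prefer no 1:1 stage (N1 ≠ N2, N3 ≠ N4)
k = 1: no 1:1-free in-range split of k·410 and k·189 into factor pairs; take k = 2
k = 2: N1·N3 = 820 = 20·41, N2·N4 = 378 = 14·27
achieved = 20·41/(14·27) = 410/189; |achieved − target| = 0 ≤ 41/1890 ✓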